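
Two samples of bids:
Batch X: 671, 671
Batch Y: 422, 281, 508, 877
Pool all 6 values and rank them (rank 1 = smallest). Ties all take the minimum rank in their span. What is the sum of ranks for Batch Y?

12

Sorted (ascending): 281, 422, 508, 671, 671, 877
The 2 values of 671 occupy positions 4–5 → each gets rank 4.
Batch Y values → pooled ranks: 422→2, 281→1, 508→3, 877→6
Rank sum = 2 + 1 + 3 + 6 = 12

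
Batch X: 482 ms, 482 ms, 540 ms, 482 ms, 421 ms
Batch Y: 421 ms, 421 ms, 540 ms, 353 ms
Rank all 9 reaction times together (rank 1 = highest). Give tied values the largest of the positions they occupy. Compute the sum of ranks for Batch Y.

27

Sorted (descending): 540, 540, 482, 482, 482, 421, 421, 421, 353
The 2 values of 540 occupy positions 1–2 → each gets rank 2.
The 3 values of 482 occupy positions 3–5 → each gets rank 5.
The 3 values of 421 occupy positions 6–8 → each gets rank 8.
Batch Y values → pooled ranks: 421→8, 421→8, 540→2, 353→9
Rank sum = 8 + 8 + 2 + 9 = 27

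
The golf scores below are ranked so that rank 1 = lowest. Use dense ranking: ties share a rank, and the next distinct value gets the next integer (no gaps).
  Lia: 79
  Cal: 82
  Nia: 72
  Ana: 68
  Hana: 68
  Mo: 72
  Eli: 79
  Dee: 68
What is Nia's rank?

Sorted (ascending): 68, 68, 68, 72, 72, 79, 79, 82
The 3 values of 68 share dense rank 1.
The 2 values of 72 share dense rank 2.
The 2 values of 79 share dense rank 3.
Remaining distinct values take the next consecutive integers.
Nia has value 72 → rank 2.

2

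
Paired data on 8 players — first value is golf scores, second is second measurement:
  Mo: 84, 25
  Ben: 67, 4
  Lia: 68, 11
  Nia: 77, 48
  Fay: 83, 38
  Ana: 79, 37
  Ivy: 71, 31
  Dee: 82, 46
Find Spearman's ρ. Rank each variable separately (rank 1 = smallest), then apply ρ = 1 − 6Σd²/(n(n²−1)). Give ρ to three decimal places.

0.476

Ranks of variable 1: 8, 1, 2, 4, 7, 5, 3, 6
Ranks of variable 2: 3, 1, 2, 8, 6, 5, 4, 7
d = r₁ − r₂: 5, 0, 0, -4, 1, 0, -1, -1
d²: 25, 0, 0, 16, 1, 0, 1, 1; Σd² = 44
ρ = 1 − 6·44/(8·63) = 1 − 264/504 = 0.476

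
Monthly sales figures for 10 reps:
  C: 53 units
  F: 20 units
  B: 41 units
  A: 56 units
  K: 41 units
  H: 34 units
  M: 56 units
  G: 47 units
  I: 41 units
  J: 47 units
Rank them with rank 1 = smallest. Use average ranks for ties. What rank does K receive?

Sorted (ascending): 20, 34, 41, 41, 41, 47, 47, 53, 56, 56
The 3 values of 41 occupy positions 3–5 → average rank 4.
The 2 values of 47 occupy positions 6–7 → average rank (6+7)/2 = 6.5.
The 2 values of 56 occupy positions 9–10 → average rank (9+10)/2 = 9.5.
K has value 41 units → rank 4.

4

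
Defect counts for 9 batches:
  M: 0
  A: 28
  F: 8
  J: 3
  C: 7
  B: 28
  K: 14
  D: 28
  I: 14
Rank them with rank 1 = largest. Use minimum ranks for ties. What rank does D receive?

1

Sorted (descending): 28, 28, 28, 14, 14, 8, 7, 3, 0
The 3 values of 28 occupy positions 1–3 → each gets rank 1.
The 2 values of 14 occupy positions 4–5 → each gets rank 4.
D has value 28 → rank 1.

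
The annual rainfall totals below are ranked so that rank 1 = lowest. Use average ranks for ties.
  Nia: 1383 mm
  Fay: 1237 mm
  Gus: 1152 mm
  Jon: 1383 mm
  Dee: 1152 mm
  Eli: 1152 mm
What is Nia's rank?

Sorted (ascending): 1152, 1152, 1152, 1237, 1383, 1383
The 3 values of 1152 occupy positions 1–3 → average rank 2.
The 2 values of 1383 occupy positions 5–6 → average rank (5+6)/2 = 5.5.
Nia has value 1383 mm → rank 5.5.

5.5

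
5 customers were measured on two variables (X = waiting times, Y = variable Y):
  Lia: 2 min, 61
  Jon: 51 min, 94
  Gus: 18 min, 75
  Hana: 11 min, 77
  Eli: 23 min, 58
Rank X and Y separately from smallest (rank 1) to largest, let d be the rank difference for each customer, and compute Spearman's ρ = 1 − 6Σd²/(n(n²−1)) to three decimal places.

Ranks of variable 1: 1, 5, 3, 2, 4
Ranks of variable 2: 2, 5, 3, 4, 1
d = r₁ − r₂: -1, 0, 0, -2, 3
d²: 1, 0, 0, 4, 9; Σd² = 14
ρ = 1 − 6·14/(5·24) = 1 − 84/120 = 0.300

0.300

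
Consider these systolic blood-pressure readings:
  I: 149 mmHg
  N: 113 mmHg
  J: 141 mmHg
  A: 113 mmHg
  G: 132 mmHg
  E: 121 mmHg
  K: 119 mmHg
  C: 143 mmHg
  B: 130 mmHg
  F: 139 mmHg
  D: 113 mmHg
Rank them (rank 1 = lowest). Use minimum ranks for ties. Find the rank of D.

1

Sorted (ascending): 113, 113, 113, 119, 121, 130, 132, 139, 141, 143, 149
The 3 values of 113 occupy positions 1–3 → each gets rank 1.
D has value 113 mmHg → rank 1.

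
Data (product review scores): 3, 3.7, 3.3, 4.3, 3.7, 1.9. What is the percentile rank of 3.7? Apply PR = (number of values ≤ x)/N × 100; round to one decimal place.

N = 6.
Strictly below 3.7: 3. Equal to 3.7: 2.
PR = 5/6 × 100 = 83.3

83.3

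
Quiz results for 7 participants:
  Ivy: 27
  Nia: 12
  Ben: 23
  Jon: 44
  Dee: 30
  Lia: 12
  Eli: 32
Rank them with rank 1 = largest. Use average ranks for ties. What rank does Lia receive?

Sorted (descending): 44, 32, 30, 27, 23, 12, 12
The 2 values of 12 occupy positions 6–7 → average rank (6+7)/2 = 6.5.
Lia has value 12 → rank 6.5.

6.5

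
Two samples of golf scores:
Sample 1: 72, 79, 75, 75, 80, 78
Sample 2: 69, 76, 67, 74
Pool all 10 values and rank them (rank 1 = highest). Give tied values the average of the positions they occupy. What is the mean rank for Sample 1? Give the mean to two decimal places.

4.17

Sorted (descending): 80, 79, 78, 76, 75, 75, 74, 72, 69, 67
The 2 values of 75 occupy positions 5–6 → average rank (5+6)/2 = 5.5.
Sample 1 values → pooled ranks: 72→8, 79→2, 75→5.5, 75→5.5, 80→1, 78→3
Mean rank = (8 + 2 + 5.5 + 5.5 + 1 + 3) / 6 = 4.17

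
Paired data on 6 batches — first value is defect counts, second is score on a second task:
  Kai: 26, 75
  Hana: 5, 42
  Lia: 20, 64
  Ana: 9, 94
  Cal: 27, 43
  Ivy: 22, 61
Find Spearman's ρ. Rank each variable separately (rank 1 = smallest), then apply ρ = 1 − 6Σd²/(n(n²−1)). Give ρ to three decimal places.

0.029

Ranks of variable 1: 5, 1, 3, 2, 6, 4
Ranks of variable 2: 5, 1, 4, 6, 2, 3
d = r₁ − r₂: 0, 0, -1, -4, 4, 1
d²: 0, 0, 1, 16, 16, 1; Σd² = 34
ρ = 1 − 6·34/(6·35) = 1 − 204/210 = 0.029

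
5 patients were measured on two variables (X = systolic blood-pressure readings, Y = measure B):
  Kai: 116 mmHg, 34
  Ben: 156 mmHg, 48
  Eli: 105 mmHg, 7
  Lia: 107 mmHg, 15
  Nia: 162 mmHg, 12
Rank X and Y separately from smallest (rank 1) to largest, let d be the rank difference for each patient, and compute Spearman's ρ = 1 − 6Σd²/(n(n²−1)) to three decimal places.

Ranks of variable 1: 3, 4, 1, 2, 5
Ranks of variable 2: 4, 5, 1, 3, 2
d = r₁ − r₂: -1, -1, 0, -1, 3
d²: 1, 1, 0, 1, 9; Σd² = 12
ρ = 1 − 6·12/(5·24) = 1 − 72/120 = 0.400

0.400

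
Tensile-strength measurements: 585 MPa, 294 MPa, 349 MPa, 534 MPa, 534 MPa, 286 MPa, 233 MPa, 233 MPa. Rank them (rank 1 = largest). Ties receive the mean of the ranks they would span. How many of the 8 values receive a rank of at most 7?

Sorted (descending): 585, 534, 534, 349, 294, 286, 233, 233
The 2 values of 534 occupy positions 2–3 → average rank (2+3)/2 = 2.5.
The 2 values of 233 occupy positions 7–8 → average rank (7+8)/2 = 7.5.
Ranks ≤ 7: {1, 2.5, 2.5, 4, 5, 6} → 6 values.

6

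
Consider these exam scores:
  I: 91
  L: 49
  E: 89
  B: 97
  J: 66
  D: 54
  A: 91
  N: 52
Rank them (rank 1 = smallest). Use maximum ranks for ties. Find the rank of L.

Sorted (ascending): 49, 52, 54, 66, 89, 91, 91, 97
The 2 values of 91 occupy positions 6–7 → each gets rank 7.
L has value 49 → rank 1.

1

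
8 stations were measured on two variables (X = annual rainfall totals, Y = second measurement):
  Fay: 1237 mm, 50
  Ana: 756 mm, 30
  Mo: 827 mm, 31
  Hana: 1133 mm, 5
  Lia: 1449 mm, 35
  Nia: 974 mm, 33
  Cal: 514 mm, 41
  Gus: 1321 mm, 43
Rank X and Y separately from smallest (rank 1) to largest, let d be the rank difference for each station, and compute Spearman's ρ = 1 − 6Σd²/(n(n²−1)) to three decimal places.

Ranks of variable 1: 6, 2, 3, 5, 8, 4, 1, 7
Ranks of variable 2: 8, 2, 3, 1, 5, 4, 6, 7
d = r₁ − r₂: -2, 0, 0, 4, 3, 0, -5, 0
d²: 4, 0, 0, 16, 9, 0, 25, 0; Σd² = 54
ρ = 1 − 6·54/(8·63) = 1 − 324/504 = 0.357

0.357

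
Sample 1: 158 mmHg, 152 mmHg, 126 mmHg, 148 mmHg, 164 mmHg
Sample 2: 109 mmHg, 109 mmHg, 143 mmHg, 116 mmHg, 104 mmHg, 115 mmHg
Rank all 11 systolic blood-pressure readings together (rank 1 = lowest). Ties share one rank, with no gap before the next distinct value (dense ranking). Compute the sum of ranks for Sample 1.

Sorted (ascending): 104, 109, 109, 115, 116, 126, 143, 148, 152, 158, 164
The 2 values of 109 share dense rank 2.
Remaining distinct values take the next consecutive integers.
Sample 1 values → pooled ranks: 158→9, 152→8, 126→5, 148→7, 164→10
Rank sum = 9 + 8 + 5 + 7 + 10 = 39

39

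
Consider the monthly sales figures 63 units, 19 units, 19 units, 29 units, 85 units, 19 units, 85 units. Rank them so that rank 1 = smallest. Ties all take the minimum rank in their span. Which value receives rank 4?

29

Sorted (ascending): 19, 19, 19, 29, 63, 85, 85
The 3 values of 19 occupy positions 1–3 → each gets rank 1.
The 2 values of 85 occupy positions 6–7 → each gets rank 6.
Rank 4 → value 29.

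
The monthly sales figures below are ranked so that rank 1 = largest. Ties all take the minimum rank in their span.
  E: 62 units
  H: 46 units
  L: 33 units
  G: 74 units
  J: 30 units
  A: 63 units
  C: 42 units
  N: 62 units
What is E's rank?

3

Sorted (descending): 74, 63, 62, 62, 46, 42, 33, 30
The 2 values of 62 occupy positions 3–4 → each gets rank 3.
E has value 62 units → rank 3.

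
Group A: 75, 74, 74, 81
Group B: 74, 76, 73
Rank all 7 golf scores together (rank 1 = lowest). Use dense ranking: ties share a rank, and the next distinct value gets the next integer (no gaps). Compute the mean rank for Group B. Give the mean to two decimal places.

2.33

Sorted (ascending): 73, 74, 74, 74, 75, 76, 81
The 3 values of 74 share dense rank 2.
Remaining distinct values take the next consecutive integers.
Group B values → pooled ranks: 74→2, 76→4, 73→1
Mean rank = (2 + 4 + 1) / 3 = 2.33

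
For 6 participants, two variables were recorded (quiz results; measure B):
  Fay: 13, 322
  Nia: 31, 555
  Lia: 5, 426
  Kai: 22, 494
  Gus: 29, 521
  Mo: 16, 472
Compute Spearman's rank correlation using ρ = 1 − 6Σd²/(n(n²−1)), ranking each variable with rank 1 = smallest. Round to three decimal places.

0.943

Ranks of variable 1: 2, 6, 1, 4, 5, 3
Ranks of variable 2: 1, 6, 2, 4, 5, 3
d = r₁ − r₂: 1, 0, -1, 0, 0, 0
d²: 1, 0, 1, 0, 0, 0; Σd² = 2
ρ = 1 − 6·2/(6·35) = 1 − 12/210 = 0.943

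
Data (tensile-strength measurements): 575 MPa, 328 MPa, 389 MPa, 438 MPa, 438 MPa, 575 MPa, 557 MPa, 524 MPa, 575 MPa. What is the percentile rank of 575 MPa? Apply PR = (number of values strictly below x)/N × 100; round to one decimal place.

66.7

N = 9.
Strictly below 575: 6. Equal to 575: 3.
PR = 6/9 × 100 = 66.7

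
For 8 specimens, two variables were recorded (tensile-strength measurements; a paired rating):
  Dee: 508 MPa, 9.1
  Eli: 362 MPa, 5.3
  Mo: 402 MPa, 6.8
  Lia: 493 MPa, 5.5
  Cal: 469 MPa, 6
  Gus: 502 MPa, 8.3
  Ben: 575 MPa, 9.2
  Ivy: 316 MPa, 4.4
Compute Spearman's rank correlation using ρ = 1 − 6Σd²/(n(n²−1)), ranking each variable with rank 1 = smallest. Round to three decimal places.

Ranks of variable 1: 7, 2, 3, 5, 4, 6, 8, 1
Ranks of variable 2: 7, 2, 5, 3, 4, 6, 8, 1
d = r₁ − r₂: 0, 0, -2, 2, 0, 0, 0, 0
d²: 0, 0, 4, 4, 0, 0, 0, 0; Σd² = 8
ρ = 1 − 6·8/(8·63) = 1 − 48/504 = 0.905

0.905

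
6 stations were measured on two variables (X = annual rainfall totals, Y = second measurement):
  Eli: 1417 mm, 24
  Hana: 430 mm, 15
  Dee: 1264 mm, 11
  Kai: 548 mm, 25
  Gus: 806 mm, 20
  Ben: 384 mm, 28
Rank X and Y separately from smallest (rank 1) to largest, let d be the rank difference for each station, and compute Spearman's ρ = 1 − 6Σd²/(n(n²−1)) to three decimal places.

Ranks of variable 1: 6, 2, 5, 3, 4, 1
Ranks of variable 2: 4, 2, 1, 5, 3, 6
d = r₁ − r₂: 2, 0, 4, -2, 1, -5
d²: 4, 0, 16, 4, 1, 25; Σd² = 50
ρ = 1 − 6·50/(6·35) = 1 − 300/210 = -0.429

-0.429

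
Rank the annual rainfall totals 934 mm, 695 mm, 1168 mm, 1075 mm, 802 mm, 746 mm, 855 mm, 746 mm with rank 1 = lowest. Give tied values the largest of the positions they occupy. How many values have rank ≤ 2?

Sorted (ascending): 695, 746, 746, 802, 855, 934, 1075, 1168
The 2 values of 746 occupy positions 2–3 → each gets rank 3.
Ranks ≤ 2: {1} → 1 value.

1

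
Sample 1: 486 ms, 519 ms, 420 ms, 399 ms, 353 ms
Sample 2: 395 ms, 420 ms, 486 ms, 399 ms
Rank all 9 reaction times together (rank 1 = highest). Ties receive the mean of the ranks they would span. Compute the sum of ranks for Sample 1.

Sorted (descending): 519, 486, 486, 420, 420, 399, 399, 395, 353
The 2 values of 486 occupy positions 2–3 → average rank (2+3)/2 = 2.5.
The 2 values of 420 occupy positions 4–5 → average rank (4+5)/2 = 4.5.
The 2 values of 399 occupy positions 6–7 → average rank (6+7)/2 = 6.5.
Sample 1 values → pooled ranks: 486→2.5, 519→1, 420→4.5, 399→6.5, 353→9
Rank sum = 2.5 + 1 + 4.5 + 6.5 + 9 = 23.5

23.5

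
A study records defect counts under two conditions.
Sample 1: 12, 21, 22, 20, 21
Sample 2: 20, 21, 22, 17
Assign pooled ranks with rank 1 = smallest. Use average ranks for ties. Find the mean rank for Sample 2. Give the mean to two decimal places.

Sorted (ascending): 12, 17, 20, 20, 21, 21, 21, 22, 22
The 2 values of 20 occupy positions 3–4 → average rank (3+4)/2 = 3.5.
The 3 values of 21 occupy positions 5–7 → average rank 6.
The 2 values of 22 occupy positions 8–9 → average rank (8+9)/2 = 8.5.
Sample 2 values → pooled ranks: 20→3.5, 21→6, 22→8.5, 17→2
Mean rank = (3.5 + 6 + 8.5 + 2) / 4 = 5.00

5.00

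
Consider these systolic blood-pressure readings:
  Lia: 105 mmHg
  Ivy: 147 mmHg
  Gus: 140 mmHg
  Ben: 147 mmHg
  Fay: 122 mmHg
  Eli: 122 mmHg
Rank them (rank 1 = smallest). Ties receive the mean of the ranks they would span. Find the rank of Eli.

Sorted (ascending): 105, 122, 122, 140, 147, 147
The 2 values of 122 occupy positions 2–3 → average rank (2+3)/2 = 2.5.
The 2 values of 147 occupy positions 5–6 → average rank (5+6)/2 = 5.5.
Eli has value 122 mmHg → rank 2.5.

2.5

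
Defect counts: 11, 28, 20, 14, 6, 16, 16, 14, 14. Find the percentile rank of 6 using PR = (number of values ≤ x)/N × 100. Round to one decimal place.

N = 9.
Strictly below 6: 0. Equal to 6: 1.
PR = 1/9 × 100 = 11.1

11.1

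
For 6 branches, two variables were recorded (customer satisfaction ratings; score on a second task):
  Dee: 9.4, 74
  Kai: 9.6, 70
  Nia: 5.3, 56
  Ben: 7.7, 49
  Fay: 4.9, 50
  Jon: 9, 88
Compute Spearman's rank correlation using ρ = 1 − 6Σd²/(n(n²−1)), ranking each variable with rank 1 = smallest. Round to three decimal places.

0.600

Ranks of variable 1: 5, 6, 2, 3, 1, 4
Ranks of variable 2: 5, 4, 3, 1, 2, 6
d = r₁ − r₂: 0, 2, -1, 2, -1, -2
d²: 0, 4, 1, 4, 1, 4; Σd² = 14
ρ = 1 − 6·14/(6·35) = 1 − 84/210 = 0.600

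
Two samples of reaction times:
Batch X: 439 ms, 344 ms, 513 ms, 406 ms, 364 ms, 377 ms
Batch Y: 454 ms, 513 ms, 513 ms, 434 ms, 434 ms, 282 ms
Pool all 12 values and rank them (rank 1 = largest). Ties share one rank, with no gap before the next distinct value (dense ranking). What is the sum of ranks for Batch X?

Sorted (descending): 513, 513, 513, 454, 439, 434, 434, 406, 377, 364, 344, 282
The 3 values of 513 share dense rank 1.
The 2 values of 434 share dense rank 4.
Remaining distinct values take the next consecutive integers.
Batch X values → pooled ranks: 439→3, 344→8, 513→1, 406→5, 364→7, 377→6
Rank sum = 3 + 8 + 1 + 5 + 7 + 6 = 30

30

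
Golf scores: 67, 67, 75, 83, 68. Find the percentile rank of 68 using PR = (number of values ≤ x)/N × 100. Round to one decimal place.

60.0

N = 5.
Strictly below 68: 2. Equal to 68: 1.
PR = 3/5 × 100 = 60.0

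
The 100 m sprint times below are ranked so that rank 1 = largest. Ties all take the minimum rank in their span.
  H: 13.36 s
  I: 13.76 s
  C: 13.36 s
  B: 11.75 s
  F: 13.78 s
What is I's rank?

2

Sorted (descending): 13.78, 13.76, 13.36, 13.36, 11.75
The 2 values of 13.36 occupy positions 3–4 → each gets rank 3.
I has value 13.76 s → rank 2.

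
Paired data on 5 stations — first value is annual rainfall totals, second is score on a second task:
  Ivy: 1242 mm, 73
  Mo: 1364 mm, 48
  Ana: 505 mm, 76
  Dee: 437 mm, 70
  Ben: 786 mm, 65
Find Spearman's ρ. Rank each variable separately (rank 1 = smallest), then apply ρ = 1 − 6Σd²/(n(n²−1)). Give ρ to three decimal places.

Ranks of variable 1: 4, 5, 2, 1, 3
Ranks of variable 2: 4, 1, 5, 3, 2
d = r₁ − r₂: 0, 4, -3, -2, 1
d²: 0, 16, 9, 4, 1; Σd² = 30
ρ = 1 − 6·30/(5·24) = 1 − 180/120 = -0.500

-0.500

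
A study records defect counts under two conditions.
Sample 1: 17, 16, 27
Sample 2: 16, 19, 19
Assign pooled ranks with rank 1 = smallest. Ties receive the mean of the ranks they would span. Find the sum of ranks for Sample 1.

10.5

Sorted (ascending): 16, 16, 17, 19, 19, 27
The 2 values of 16 occupy positions 1–2 → average rank (1+2)/2 = 1.5.
The 2 values of 19 occupy positions 4–5 → average rank (4+5)/2 = 4.5.
Sample 1 values → pooled ranks: 17→3, 16→1.5, 27→6
Rank sum = 3 + 1.5 + 6 = 10.5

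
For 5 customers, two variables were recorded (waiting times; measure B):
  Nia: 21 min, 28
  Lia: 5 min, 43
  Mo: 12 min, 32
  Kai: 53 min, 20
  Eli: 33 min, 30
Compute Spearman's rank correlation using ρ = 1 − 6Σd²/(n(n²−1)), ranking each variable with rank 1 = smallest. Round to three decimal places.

Ranks of variable 1: 3, 1, 2, 5, 4
Ranks of variable 2: 2, 5, 4, 1, 3
d = r₁ − r₂: 1, -4, -2, 4, 1
d²: 1, 16, 4, 16, 1; Σd² = 38
ρ = 1 − 6·38/(5·24) = 1 − 228/120 = -0.900

-0.900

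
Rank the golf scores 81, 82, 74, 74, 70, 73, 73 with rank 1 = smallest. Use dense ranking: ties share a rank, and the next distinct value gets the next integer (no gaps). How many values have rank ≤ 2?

3

Sorted (ascending): 70, 73, 73, 74, 74, 81, 82
The 2 values of 73 share dense rank 2.
The 2 values of 74 share dense rank 3.
Remaining distinct values take the next consecutive integers.
Ranks ≤ 2: {1, 2, 2} → 3 values.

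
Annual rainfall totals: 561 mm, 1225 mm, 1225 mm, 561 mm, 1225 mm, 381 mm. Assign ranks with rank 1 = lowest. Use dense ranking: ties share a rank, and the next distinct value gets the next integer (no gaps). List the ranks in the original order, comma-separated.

2, 3, 3, 2, 3, 1

Sorted (ascending): 381, 561, 561, 1225, 1225, 1225
The 2 values of 561 share dense rank 2.
The 3 values of 1225 share dense rank 3.
Remaining distinct values take the next consecutive integers.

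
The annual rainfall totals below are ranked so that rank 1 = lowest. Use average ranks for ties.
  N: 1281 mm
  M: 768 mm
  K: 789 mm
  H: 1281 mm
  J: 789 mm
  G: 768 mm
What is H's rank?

5.5

Sorted (ascending): 768, 768, 789, 789, 1281, 1281
The 2 values of 768 occupy positions 1–2 → average rank (1+2)/2 = 1.5.
The 2 values of 789 occupy positions 3–4 → average rank (3+4)/2 = 3.5.
The 2 values of 1281 occupy positions 5–6 → average rank (5+6)/2 = 5.5.
H has value 1281 mm → rank 5.5.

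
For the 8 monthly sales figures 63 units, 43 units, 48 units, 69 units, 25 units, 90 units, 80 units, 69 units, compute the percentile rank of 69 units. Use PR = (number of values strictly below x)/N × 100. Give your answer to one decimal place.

50.0

N = 8.
Strictly below 69: 4. Equal to 69: 2.
PR = 4/8 × 100 = 50.0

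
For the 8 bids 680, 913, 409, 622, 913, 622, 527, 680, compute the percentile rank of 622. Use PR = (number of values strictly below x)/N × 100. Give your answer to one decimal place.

25.0

N = 8.
Strictly below 622: 2. Equal to 622: 2.
PR = 2/8 × 100 = 25.0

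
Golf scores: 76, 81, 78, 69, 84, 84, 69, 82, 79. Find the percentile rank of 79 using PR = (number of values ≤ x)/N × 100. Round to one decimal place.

N = 9.
Strictly below 79: 4. Equal to 79: 1.
PR = 5/9 × 100 = 55.6

55.6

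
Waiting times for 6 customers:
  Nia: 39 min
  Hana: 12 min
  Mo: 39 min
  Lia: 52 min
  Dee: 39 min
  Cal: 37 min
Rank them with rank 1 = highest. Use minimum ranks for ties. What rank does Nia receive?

Sorted (descending): 52, 39, 39, 39, 37, 12
The 3 values of 39 occupy positions 2–4 → each gets rank 2.
Nia has value 39 min → rank 2.

2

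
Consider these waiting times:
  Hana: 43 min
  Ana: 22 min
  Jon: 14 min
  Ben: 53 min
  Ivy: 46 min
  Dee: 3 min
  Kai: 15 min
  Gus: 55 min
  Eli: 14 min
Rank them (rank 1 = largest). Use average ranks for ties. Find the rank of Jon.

Sorted (descending): 55, 53, 46, 43, 22, 15, 14, 14, 3
The 2 values of 14 occupy positions 7–8 → average rank (7+8)/2 = 7.5.
Jon has value 14 min → rank 7.5.

7.5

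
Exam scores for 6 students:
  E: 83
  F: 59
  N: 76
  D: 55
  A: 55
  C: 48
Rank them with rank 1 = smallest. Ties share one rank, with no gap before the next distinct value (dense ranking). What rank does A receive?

Sorted (ascending): 48, 55, 55, 59, 76, 83
The 2 values of 55 share dense rank 2.
Remaining distinct values take the next consecutive integers.
A has value 55 → rank 2.

2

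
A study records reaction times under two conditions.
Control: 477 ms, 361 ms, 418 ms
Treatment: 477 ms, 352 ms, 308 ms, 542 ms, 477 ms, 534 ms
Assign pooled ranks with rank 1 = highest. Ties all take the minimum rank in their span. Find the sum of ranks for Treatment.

Sorted (descending): 542, 534, 477, 477, 477, 418, 361, 352, 308
The 3 values of 477 occupy positions 3–5 → each gets rank 3.
Treatment values → pooled ranks: 477→3, 352→8, 308→9, 542→1, 477→3, 534→2
Rank sum = 3 + 8 + 9 + 1 + 3 + 2 = 26

26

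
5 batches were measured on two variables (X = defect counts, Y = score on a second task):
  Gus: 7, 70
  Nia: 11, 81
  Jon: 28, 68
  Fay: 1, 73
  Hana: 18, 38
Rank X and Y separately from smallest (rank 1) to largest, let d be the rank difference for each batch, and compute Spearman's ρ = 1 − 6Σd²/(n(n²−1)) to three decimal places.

Ranks of variable 1: 2, 3, 5, 1, 4
Ranks of variable 2: 3, 5, 2, 4, 1
d = r₁ − r₂: -1, -2, 3, -3, 3
d²: 1, 4, 9, 9, 9; Σd² = 32
ρ = 1 − 6·32/(5·24) = 1 − 192/120 = -0.600

-0.600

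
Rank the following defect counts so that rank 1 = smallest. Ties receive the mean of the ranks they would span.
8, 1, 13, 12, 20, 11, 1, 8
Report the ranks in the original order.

Sorted (ascending): 1, 1, 8, 8, 11, 12, 13, 20
The 2 values of 1 occupy positions 1–2 → average rank (1+2)/2 = 1.5.
The 2 values of 8 occupy positions 3–4 → average rank (3+4)/2 = 3.5.

3.5, 1.5, 7, 6, 8, 5, 1.5, 3.5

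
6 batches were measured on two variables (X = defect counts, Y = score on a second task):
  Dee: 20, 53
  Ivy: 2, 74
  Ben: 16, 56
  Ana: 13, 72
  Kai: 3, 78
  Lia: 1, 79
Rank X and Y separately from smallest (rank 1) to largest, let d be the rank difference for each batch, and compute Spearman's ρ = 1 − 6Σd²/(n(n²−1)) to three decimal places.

-0.943

Ranks of variable 1: 6, 2, 5, 4, 3, 1
Ranks of variable 2: 1, 4, 2, 3, 5, 6
d = r₁ − r₂: 5, -2, 3, 1, -2, -5
d²: 25, 4, 9, 1, 4, 25; Σd² = 68
ρ = 1 − 6·68/(6·35) = 1 − 408/210 = -0.943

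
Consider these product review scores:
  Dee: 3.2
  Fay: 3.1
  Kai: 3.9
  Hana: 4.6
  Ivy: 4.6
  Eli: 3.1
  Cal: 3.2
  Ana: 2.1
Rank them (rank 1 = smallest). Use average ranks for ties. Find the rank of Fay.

Sorted (ascending): 2.1, 3.1, 3.1, 3.2, 3.2, 3.9, 4.6, 4.6
The 2 values of 3.1 occupy positions 2–3 → average rank (2+3)/2 = 2.5.
The 2 values of 3.2 occupy positions 4–5 → average rank (4+5)/2 = 4.5.
The 2 values of 4.6 occupy positions 7–8 → average rank (7+8)/2 = 7.5.
Fay has value 3.1 → rank 2.5.

2.5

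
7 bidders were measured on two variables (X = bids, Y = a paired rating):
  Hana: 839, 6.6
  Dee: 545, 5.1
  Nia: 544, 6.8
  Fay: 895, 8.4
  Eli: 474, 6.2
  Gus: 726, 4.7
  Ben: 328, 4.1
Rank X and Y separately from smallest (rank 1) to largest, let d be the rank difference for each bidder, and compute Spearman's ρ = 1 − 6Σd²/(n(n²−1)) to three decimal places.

0.571

Ranks of variable 1: 6, 4, 3, 7, 2, 5, 1
Ranks of variable 2: 5, 3, 6, 7, 4, 2, 1
d = r₁ − r₂: 1, 1, -3, 0, -2, 3, 0
d²: 1, 1, 9, 0, 4, 9, 0; Σd² = 24
ρ = 1 − 6·24/(7·48) = 1 − 144/336 = 0.571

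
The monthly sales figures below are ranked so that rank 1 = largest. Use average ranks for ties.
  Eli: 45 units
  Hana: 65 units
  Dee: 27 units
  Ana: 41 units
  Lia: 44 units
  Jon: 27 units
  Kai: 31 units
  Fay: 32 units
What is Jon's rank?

7.5

Sorted (descending): 65, 45, 44, 41, 32, 31, 27, 27
The 2 values of 27 occupy positions 7–8 → average rank (7+8)/2 = 7.5.
Jon has value 27 units → rank 7.5.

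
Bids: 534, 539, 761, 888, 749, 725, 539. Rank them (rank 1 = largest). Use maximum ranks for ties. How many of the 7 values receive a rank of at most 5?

4

Sorted (descending): 888, 761, 749, 725, 539, 539, 534
The 2 values of 539 occupy positions 5–6 → each gets rank 6.
Ranks ≤ 5: {1, 2, 3, 4} → 4 values.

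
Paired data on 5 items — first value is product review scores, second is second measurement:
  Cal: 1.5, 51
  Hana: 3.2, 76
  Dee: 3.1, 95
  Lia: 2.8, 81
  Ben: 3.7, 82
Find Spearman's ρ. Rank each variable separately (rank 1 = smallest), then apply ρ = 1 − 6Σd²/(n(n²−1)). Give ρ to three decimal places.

0.500

Ranks of variable 1: 1, 4, 3, 2, 5
Ranks of variable 2: 1, 2, 5, 3, 4
d = r₁ − r₂: 0, 2, -2, -1, 1
d²: 0, 4, 4, 1, 1; Σd² = 10
ρ = 1 − 6·10/(5·24) = 1 − 60/120 = 0.500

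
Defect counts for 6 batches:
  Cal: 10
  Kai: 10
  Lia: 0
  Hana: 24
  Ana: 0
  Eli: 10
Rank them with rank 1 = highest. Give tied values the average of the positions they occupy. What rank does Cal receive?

Sorted (descending): 24, 10, 10, 10, 0, 0
The 3 values of 10 occupy positions 2–4 → average rank 3.
The 2 values of 0 occupy positions 5–6 → average rank (5+6)/2 = 5.5.
Cal has value 10 → rank 3.

3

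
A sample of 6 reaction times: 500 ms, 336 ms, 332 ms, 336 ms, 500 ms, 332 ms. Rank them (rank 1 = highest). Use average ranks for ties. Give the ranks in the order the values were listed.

Sorted (descending): 500, 500, 336, 336, 332, 332
The 2 values of 500 occupy positions 1–2 → average rank (1+2)/2 = 1.5.
The 2 values of 336 occupy positions 3–4 → average rank (3+4)/2 = 3.5.
The 2 values of 332 occupy positions 5–6 → average rank (5+6)/2 = 5.5.

1.5, 3.5, 5.5, 3.5, 1.5, 5.5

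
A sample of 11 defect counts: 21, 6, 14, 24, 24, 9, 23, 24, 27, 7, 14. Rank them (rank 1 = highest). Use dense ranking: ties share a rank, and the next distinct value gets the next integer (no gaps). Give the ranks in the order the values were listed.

4, 8, 5, 2, 2, 6, 3, 2, 1, 7, 5

Sorted (descending): 27, 24, 24, 24, 23, 21, 14, 14, 9, 7, 6
The 3 values of 24 share dense rank 2.
The 2 values of 14 share dense rank 5.
Remaining distinct values take the next consecutive integers.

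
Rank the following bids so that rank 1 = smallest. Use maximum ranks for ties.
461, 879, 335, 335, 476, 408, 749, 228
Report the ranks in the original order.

Sorted (ascending): 228, 335, 335, 408, 461, 476, 749, 879
The 2 values of 335 occupy positions 2–3 → each gets rank 3.

5, 8, 3, 3, 6, 4, 7, 1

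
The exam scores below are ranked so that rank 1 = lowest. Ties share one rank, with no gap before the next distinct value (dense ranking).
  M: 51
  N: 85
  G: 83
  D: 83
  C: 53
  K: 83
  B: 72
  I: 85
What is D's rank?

Sorted (ascending): 51, 53, 72, 83, 83, 83, 85, 85
The 3 values of 83 share dense rank 4.
The 2 values of 85 share dense rank 5.
Remaining distinct values take the next consecutive integers.
D has value 83 → rank 4.

4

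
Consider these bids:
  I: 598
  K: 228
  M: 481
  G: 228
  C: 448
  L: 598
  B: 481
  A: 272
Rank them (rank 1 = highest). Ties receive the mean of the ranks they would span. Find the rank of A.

Sorted (descending): 598, 598, 481, 481, 448, 272, 228, 228
The 2 values of 598 occupy positions 1–2 → average rank (1+2)/2 = 1.5.
The 2 values of 481 occupy positions 3–4 → average rank (3+4)/2 = 3.5.
The 2 values of 228 occupy positions 7–8 → average rank (7+8)/2 = 7.5.
A has value 272 → rank 6.

6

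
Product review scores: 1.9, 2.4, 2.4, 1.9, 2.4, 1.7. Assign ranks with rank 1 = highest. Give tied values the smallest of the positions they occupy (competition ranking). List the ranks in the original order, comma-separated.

Sorted (descending): 2.4, 2.4, 2.4, 1.9, 1.9, 1.7
The 3 values of 2.4 occupy positions 1–3 → each gets rank 1.
The 2 values of 1.9 occupy positions 4–5 → each gets rank 4.

4, 1, 1, 4, 1, 6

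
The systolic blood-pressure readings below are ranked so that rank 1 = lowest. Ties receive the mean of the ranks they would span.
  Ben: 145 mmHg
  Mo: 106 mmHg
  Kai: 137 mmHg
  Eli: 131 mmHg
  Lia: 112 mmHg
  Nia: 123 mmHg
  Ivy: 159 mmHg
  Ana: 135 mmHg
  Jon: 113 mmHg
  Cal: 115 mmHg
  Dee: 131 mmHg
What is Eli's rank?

6.5

Sorted (ascending): 106, 112, 113, 115, 123, 131, 131, 135, 137, 145, 159
The 2 values of 131 occupy positions 6–7 → average rank (6+7)/2 = 6.5.
Eli has value 131 mmHg → rank 6.5.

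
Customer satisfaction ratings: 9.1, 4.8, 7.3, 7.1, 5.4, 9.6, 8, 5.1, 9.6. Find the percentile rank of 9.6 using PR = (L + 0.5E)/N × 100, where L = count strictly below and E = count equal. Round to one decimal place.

N = 9.
Strictly below 9.6: 7. Equal to 9.6: 2.
PR = (7 + 0.5·2)/9 × 100 = 88.9

88.9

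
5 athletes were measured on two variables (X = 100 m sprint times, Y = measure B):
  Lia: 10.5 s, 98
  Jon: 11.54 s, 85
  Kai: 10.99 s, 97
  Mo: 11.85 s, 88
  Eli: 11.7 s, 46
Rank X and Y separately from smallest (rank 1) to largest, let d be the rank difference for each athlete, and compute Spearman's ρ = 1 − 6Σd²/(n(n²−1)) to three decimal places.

-0.700

Ranks of variable 1: 1, 3, 2, 5, 4
Ranks of variable 2: 5, 2, 4, 3, 1
d = r₁ − r₂: -4, 1, -2, 2, 3
d²: 16, 1, 4, 4, 9; Σd² = 34
ρ = 1 − 6·34/(5·24) = 1 − 204/120 = -0.700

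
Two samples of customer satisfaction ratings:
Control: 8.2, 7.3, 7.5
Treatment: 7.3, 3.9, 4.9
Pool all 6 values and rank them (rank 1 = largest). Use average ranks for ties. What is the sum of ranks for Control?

6.5

Sorted (descending): 8.2, 7.5, 7.3, 7.3, 4.9, 3.9
The 2 values of 7.3 occupy positions 3–4 → average rank (3+4)/2 = 3.5.
Control values → pooled ranks: 8.2→1, 7.3→3.5, 7.5→2
Rank sum = 1 + 3.5 + 2 = 6.5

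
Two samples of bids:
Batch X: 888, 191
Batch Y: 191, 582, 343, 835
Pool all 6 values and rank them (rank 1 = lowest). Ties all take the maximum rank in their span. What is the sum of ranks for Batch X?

8

Sorted (ascending): 191, 191, 343, 582, 835, 888
The 2 values of 191 occupy positions 1–2 → each gets rank 2.
Batch X values → pooled ranks: 888→6, 191→2
Rank sum = 6 + 2 = 8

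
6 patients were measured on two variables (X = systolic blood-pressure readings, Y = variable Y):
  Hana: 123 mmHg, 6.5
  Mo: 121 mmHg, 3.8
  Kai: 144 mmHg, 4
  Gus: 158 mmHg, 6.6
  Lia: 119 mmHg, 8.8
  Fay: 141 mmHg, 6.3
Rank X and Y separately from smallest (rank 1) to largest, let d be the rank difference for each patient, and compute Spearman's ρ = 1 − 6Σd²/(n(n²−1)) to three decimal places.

Ranks of variable 1: 3, 2, 5, 6, 1, 4
Ranks of variable 2: 4, 1, 2, 5, 6, 3
d = r₁ − r₂: -1, 1, 3, 1, -5, 1
d²: 1, 1, 9, 1, 25, 1; Σd² = 38
ρ = 1 − 6·38/(6·35) = 1 − 228/210 = -0.086

-0.086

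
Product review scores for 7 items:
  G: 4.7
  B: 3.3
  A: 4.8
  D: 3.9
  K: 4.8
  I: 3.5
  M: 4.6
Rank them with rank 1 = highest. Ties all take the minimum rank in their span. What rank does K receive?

Sorted (descending): 4.8, 4.8, 4.7, 4.6, 3.9, 3.5, 3.3
The 2 values of 4.8 occupy positions 1–2 → each gets rank 1.
K has value 4.8 → rank 1.

1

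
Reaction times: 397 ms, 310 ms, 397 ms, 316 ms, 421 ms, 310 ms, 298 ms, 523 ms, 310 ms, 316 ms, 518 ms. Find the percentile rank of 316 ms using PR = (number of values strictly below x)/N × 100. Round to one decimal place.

N = 11.
Strictly below 316: 4. Equal to 316: 2.
PR = 4/11 × 100 = 36.4

36.4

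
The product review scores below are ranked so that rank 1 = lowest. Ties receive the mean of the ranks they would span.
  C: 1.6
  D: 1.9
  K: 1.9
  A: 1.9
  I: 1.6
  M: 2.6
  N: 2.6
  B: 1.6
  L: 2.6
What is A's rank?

5

Sorted (ascending): 1.6, 1.6, 1.6, 1.9, 1.9, 1.9, 2.6, 2.6, 2.6
The 3 values of 1.6 occupy positions 1–3 → average rank 2.
The 3 values of 1.9 occupy positions 4–6 → average rank 5.
The 3 values of 2.6 occupy positions 7–9 → average rank 8.
A has value 1.9 → rank 5.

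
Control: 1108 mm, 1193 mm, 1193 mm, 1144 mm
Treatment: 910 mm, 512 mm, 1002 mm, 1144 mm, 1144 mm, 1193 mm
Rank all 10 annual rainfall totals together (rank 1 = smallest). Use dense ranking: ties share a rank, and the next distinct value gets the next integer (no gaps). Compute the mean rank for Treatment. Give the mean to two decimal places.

3.67

Sorted (ascending): 512, 910, 1002, 1108, 1144, 1144, 1144, 1193, 1193, 1193
The 3 values of 1144 share dense rank 5.
The 3 values of 1193 share dense rank 6.
Remaining distinct values take the next consecutive integers.
Treatment values → pooled ranks: 910→2, 512→1, 1002→3, 1144→5, 1144→5, 1193→6
Mean rank = (2 + 1 + 3 + 5 + 5 + 6) / 6 = 3.67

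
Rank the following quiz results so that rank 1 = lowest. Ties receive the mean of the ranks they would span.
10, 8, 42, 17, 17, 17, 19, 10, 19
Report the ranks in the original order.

Sorted (ascending): 8, 10, 10, 17, 17, 17, 19, 19, 42
The 2 values of 10 occupy positions 2–3 → average rank (2+3)/2 = 2.5.
The 3 values of 17 occupy positions 4–6 → average rank 5.
The 2 values of 19 occupy positions 7–8 → average rank (7+8)/2 = 7.5.

2.5, 1, 9, 5, 5, 5, 7.5, 2.5, 7.5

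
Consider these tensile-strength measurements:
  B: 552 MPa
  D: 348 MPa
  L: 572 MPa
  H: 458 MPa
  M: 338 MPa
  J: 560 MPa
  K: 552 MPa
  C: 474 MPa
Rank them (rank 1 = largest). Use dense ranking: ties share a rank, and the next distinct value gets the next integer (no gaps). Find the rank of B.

3

Sorted (descending): 572, 560, 552, 552, 474, 458, 348, 338
The 2 values of 552 share dense rank 3.
Remaining distinct values take the next consecutive integers.
B has value 552 MPa → rank 3.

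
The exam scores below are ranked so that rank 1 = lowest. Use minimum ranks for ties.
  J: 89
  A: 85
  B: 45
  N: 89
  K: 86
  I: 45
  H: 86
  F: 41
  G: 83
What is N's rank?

8

Sorted (ascending): 41, 45, 45, 83, 85, 86, 86, 89, 89
The 2 values of 45 occupy positions 2–3 → each gets rank 2.
The 2 values of 86 occupy positions 6–7 → each gets rank 6.
The 2 values of 89 occupy positions 8–9 → each gets rank 8.
N has value 89 → rank 8.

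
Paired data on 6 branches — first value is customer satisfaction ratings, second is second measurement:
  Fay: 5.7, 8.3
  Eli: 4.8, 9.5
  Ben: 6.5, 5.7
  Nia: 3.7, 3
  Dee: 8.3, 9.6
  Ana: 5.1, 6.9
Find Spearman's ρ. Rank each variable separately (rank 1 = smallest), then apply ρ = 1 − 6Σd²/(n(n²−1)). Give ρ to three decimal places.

0.486

Ranks of variable 1: 4, 2, 5, 1, 6, 3
Ranks of variable 2: 4, 5, 2, 1, 6, 3
d = r₁ − r₂: 0, -3, 3, 0, 0, 0
d²: 0, 9, 9, 0, 0, 0; Σd² = 18
ρ = 1 − 6·18/(6·35) = 1 − 108/210 = 0.486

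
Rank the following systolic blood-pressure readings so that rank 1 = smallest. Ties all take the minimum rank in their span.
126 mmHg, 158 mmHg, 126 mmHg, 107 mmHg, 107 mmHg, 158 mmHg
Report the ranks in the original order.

3, 5, 3, 1, 1, 5

Sorted (ascending): 107, 107, 126, 126, 158, 158
The 2 values of 107 occupy positions 1–2 → each gets rank 1.
The 2 values of 126 occupy positions 3–4 → each gets rank 3.
The 2 values of 158 occupy positions 5–6 → each gets rank 5.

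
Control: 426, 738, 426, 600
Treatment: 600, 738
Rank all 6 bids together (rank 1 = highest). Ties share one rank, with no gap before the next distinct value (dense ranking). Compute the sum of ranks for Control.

9

Sorted (descending): 738, 738, 600, 600, 426, 426
The 2 values of 738 share dense rank 1.
The 2 values of 600 share dense rank 2.
The 2 values of 426 share dense rank 3.
Control values → pooled ranks: 426→3, 738→1, 426→3, 600→2
Rank sum = 3 + 1 + 3 + 2 = 9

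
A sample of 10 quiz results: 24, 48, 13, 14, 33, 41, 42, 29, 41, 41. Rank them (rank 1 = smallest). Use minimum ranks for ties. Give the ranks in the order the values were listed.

Sorted (ascending): 13, 14, 24, 29, 33, 41, 41, 41, 42, 48
The 3 values of 41 occupy positions 6–8 → each gets rank 6.

3, 10, 1, 2, 5, 6, 9, 4, 6, 6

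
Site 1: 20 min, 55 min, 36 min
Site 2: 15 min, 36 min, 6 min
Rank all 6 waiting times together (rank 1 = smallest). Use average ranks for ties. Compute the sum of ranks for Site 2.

Sorted (ascending): 6, 15, 20, 36, 36, 55
The 2 values of 36 occupy positions 4–5 → average rank (4+5)/2 = 4.5.
Site 2 values → pooled ranks: 15→2, 36→4.5, 6→1
Rank sum = 2 + 4.5 + 1 = 7.5

7.5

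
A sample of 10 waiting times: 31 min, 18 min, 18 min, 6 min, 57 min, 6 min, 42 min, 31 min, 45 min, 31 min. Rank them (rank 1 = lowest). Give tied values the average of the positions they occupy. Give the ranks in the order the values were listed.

6, 3.5, 3.5, 1.5, 10, 1.5, 8, 6, 9, 6

Sorted (ascending): 6, 6, 18, 18, 31, 31, 31, 42, 45, 57
The 2 values of 6 occupy positions 1–2 → average rank (1+2)/2 = 1.5.
The 2 values of 18 occupy positions 3–4 → average rank (3+4)/2 = 3.5.
The 3 values of 31 occupy positions 5–7 → average rank 6.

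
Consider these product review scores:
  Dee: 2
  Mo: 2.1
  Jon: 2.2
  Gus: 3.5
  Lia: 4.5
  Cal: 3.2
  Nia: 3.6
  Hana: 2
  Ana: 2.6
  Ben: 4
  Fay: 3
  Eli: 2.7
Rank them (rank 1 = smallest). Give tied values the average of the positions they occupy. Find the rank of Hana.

1.5

Sorted (ascending): 2, 2, 2.1, 2.2, 2.6, 2.7, 3, 3.2, 3.5, 3.6, 4, 4.5
The 2 values of 2 occupy positions 1–2 → average rank (1+2)/2 = 1.5.
Hana has value 2 → rank 1.5.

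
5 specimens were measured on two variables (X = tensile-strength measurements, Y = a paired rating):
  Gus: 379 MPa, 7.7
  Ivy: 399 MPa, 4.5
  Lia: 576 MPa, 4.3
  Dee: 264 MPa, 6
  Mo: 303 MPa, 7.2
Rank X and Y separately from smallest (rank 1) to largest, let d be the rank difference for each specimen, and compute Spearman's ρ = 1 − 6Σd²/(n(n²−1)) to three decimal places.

-0.600

Ranks of variable 1: 3, 4, 5, 1, 2
Ranks of variable 2: 5, 2, 1, 3, 4
d = r₁ − r₂: -2, 2, 4, -2, -2
d²: 4, 4, 16, 4, 4; Σd² = 32
ρ = 1 − 6·32/(5·24) = 1 − 192/120 = -0.600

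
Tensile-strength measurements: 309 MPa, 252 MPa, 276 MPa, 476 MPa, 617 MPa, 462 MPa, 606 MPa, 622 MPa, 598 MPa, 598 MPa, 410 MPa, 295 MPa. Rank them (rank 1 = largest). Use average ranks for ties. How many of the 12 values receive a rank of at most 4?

Sorted (descending): 622, 617, 606, 598, 598, 476, 462, 410, 309, 295, 276, 252
The 2 values of 598 occupy positions 4–5 → average rank (4+5)/2 = 4.5.
Ranks ≤ 4: {1, 2, 3} → 3 values.

3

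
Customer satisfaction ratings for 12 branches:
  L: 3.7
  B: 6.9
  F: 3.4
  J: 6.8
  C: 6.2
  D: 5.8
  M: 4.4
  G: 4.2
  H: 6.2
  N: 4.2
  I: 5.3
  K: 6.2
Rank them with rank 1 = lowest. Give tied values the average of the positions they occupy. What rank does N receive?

3.5

Sorted (ascending): 3.4, 3.7, 4.2, 4.2, 4.4, 5.3, 5.8, 6.2, 6.2, 6.2, 6.8, 6.9
The 2 values of 4.2 occupy positions 3–4 → average rank (3+4)/2 = 3.5.
The 3 values of 6.2 occupy positions 8–10 → average rank 9.
N has value 4.2 → rank 3.5.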